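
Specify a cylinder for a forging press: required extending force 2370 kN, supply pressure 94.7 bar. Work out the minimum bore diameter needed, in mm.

Extension force acts on the full piston face: F = P × (π/4)D².
D = √(4F / (πP)) = √(4 × 2370 kN / (π × 94.7 bar))

D ≈ 564 mm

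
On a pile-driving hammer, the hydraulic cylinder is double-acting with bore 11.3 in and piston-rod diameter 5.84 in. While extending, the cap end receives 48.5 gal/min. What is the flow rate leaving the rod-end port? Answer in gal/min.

Q_out ≈ 35.5 gal/min

Cap-side area A_cap = π/4 × (11.3 in)² = 100.3 in^2
Rod-side annular area A_ann = π/4 × (11.3² − 5.84²) = 73.50 in^2
Piston speed v = Q_in/A_cap; rod-end outflow Q_out = v × A_ann = Q_in × A_ann/A_cap.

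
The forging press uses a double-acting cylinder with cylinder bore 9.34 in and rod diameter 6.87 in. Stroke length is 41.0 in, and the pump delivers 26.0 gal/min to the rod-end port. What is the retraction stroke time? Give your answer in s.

t ≈ 12.9 s

Rod-side annular area A_ann = π/4 × (9.34² − 6.87²) = 31.45 in^2
Swept volume V = A × L; t = V / Q = A·L / Q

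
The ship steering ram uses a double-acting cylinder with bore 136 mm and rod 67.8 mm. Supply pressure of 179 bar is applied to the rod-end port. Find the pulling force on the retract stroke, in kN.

F ≈ 195 kN

Rod-side annular area A_ann = π/4 × (136² − 67.8²) = 10920 mm^2
On retraction the pressure acts on the annular area (bore minus rod).
F = P × A_ann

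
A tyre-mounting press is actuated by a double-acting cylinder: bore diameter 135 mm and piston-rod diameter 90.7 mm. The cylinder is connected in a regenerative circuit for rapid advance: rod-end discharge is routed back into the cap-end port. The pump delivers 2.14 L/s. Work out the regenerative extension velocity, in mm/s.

In regeneration the rod-end outflow joins the pump flow into the cap end, so the net volume the pump must supply per unit advance equals the rod cross-section area.
Rod cross-section A_rod = π/4 × (90.7 mm)² = 6461 mm^2
v = Q_pump / A_rod

v ≈ 331 mm/s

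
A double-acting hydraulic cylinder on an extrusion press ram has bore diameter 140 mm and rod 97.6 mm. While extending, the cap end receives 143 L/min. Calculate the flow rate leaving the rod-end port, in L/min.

Q_out ≈ 73.5 L/min

Cap-side area A_cap = π/4 × (140 mm)² = 15390 mm^2
Rod-side annular area A_ann = π/4 × (140² − 97.6²) = 7912 mm^2
Piston speed v = Q_in/A_cap; rod-end outflow Q_out = v × A_ann = Q_in × A_ann/A_cap.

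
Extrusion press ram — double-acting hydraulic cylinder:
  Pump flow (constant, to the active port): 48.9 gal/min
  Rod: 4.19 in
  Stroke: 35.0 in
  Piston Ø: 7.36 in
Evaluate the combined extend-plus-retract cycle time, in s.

t ≈ 13.3 s

Cap-side area A_cap = π/4 × (7.36 in)² = 42.54 in^2
Rod-side annular area A_ann = π/4 × (7.36² − 4.19²) = 28.76 in^2
t_ext = A_cap·L/Q = 7.909 s
t_ret = A_ann·L/Q = 5.346 s
t_cycle = t_ext + t_ret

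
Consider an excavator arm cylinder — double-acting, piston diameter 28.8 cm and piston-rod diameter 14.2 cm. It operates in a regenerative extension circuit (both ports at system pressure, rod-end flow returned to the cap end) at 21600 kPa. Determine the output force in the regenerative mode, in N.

F ≈ 3.42e5 N

With equal pressure on both faces, forces on the annular region cancel; the net push is pressure × rod cross-section.
Rod cross-section A_rod = π/4 × (14.2 cm)² = 158.4 cm^2
F = P × A_rod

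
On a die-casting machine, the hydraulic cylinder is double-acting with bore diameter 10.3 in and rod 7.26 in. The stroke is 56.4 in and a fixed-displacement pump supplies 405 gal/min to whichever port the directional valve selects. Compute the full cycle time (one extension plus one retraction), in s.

t ≈ 4.53 s

Cap-side area A_cap = π/4 × (10.3 in)² = 83.32 in^2
Rod-side annular area A_ann = π/4 × (10.3² − 7.26²) = 41.93 in^2
t_ext = A_cap·L/Q = 3.014 s
t_ret = A_ann·L/Q = 1.517 s
t_cycle = t_ext + t_ret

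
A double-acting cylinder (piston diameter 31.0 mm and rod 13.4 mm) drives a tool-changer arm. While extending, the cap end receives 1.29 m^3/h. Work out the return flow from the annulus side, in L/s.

Q_out ≈ 0.291 L/s

Cap-side area A_cap = π/4 × (31.0 mm)² = 754.8 mm^2
Rod-side annular area A_ann = π/4 × (31.0² − 13.4²) = 613.7 mm^2
Piston speed v = Q_in/A_cap; rod-end outflow Q_out = v × A_ann = Q_in × A_ann/A_cap.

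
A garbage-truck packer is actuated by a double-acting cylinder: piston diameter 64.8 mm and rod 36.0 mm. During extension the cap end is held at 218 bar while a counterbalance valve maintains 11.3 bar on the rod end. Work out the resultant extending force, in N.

Cap-side area A_cap = π/4 × (64.8 mm)² = 3298 mm^2
Rod-side annular area A_ann = π/4 × (64.8² − 36.0²) = 2280 mm^2
Net thrust = P_cap·A_cap − P_rod·A_ann = 71890 N − 2576 N

F ≈ 69300 N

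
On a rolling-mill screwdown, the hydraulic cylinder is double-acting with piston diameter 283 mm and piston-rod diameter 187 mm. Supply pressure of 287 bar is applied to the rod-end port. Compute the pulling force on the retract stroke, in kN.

F ≈ 1020 kN

Rod-side annular area A_ann = π/4 × (283² − 187²) = 35440 mm^2
On retraction the pressure acts on the annular area (bore minus rod).
F = P × A_ann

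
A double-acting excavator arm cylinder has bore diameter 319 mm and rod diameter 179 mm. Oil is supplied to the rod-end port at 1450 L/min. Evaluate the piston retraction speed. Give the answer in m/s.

v ≈ 0.441 m/s

Rod-side annular area A_ann = π/4 × (319² − 179²) = 54760 mm^2
Flow into the rod-end port fills the annular volume.
v = Q / A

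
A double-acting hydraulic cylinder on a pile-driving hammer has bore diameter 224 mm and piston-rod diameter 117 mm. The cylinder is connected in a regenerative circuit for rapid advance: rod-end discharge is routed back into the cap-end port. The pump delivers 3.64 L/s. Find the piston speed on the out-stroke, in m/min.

In regeneration the rod-end outflow joins the pump flow into the cap end, so the net volume the pump must supply per unit advance equals the rod cross-section area.
Rod cross-section A_rod = π/4 × (117 mm)² = 10750 mm^2
v = Q_pump / A_rod

v ≈ 20.3 m/min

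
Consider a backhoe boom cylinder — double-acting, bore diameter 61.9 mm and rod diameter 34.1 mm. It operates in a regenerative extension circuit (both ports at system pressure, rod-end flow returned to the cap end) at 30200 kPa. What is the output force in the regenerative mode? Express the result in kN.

With equal pressure on both faces, forces on the annular region cancel; the net push is pressure × rod cross-section.
Rod cross-section A_rod = π/4 × (34.1 mm)² = 913.3 mm^2
F = P × A_rod

F ≈ 27.6 kN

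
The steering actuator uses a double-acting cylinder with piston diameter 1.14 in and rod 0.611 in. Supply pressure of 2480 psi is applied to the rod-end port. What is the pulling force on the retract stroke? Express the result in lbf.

F ≈ 1800 lbf

Rod-side annular area A_ann = π/4 × (1.14² − 0.611²) = 0.7275 in^2
On retraction the pressure acts on the annular area (bore minus rod).
F = P × A_ann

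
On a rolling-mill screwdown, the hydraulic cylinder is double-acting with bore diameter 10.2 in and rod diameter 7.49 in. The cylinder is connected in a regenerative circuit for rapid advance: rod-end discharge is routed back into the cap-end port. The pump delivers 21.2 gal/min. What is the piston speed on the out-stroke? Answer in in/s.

In regeneration the rod-end outflow joins the pump flow into the cap end, so the net volume the pump must supply per unit advance equals the rod cross-section area.
Rod cross-section A_rod = π/4 × (7.49 in)² = 44.06 in^2
v = Q_pump / A_rod

v ≈ 1.85 in/s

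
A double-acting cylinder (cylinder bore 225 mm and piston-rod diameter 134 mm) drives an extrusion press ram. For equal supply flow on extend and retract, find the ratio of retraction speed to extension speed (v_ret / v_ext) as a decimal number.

v_ret/v_ext ≈ 1.55

Cap-side area A_cap = π/4 × (225 mm)² = 39760 mm^2
Rod-side annular area A_ann = π/4 × (225² − 134²) = 25660 mm^2
For equal Q, v ∝ 1/A, so v_ret/v_ext = A_cap/A_ann.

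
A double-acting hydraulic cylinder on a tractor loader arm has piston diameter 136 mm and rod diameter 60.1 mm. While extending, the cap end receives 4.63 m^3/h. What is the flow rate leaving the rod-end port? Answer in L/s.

Cap-side area A_cap = π/4 × (136 mm)² = 14530 mm^2
Rod-side annular area A_ann = π/4 × (136² − 60.1²) = 11690 mm^2
Piston speed v = Q_in/A_cap; rod-end outflow Q_out = v × A_ann = Q_in × A_ann/A_cap.

Q_out ≈ 1.03 L/s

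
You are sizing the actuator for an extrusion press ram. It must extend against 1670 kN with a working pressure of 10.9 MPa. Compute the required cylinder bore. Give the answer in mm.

Extension force acts on the full piston face: F = P × (π/4)D².
D = √(4F / (πP)) = √(4 × 1670 kN / (π × 10.9 MPa))

D ≈ 442 mm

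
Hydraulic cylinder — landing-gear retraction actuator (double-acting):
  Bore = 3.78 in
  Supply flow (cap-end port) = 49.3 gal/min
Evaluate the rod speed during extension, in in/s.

Cap-side area A_cap = π/4 × (3.78 in)² = 11.22 in^2
v = Q / A

v ≈ 16.9 in/s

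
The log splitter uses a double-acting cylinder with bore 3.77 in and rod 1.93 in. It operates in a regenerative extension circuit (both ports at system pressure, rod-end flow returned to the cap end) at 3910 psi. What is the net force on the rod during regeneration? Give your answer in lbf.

F ≈ 11400 lbf

With equal pressure on both faces, forces on the annular region cancel; the net push is pressure × rod cross-section.
Rod cross-section A_rod = π/4 × (1.93 in)² = 2.926 in^2
F = P × A_rod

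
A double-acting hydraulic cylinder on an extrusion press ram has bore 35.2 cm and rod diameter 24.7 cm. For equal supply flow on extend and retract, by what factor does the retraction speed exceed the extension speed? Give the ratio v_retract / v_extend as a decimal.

v_ret/v_ext ≈ 1.97

Cap-side area A_cap = π/4 × (35.2 cm)² = 973.1 cm^2
Rod-side annular area A_ann = π/4 × (35.2² − 24.7²) = 494.0 cm^2
For equal Q, v ∝ 1/A, so v_ret/v_ext = A_cap/A_ann.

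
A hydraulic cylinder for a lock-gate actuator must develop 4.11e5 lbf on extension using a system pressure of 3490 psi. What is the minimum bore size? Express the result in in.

D ≈ 12.2 in

Extension force acts on the full piston face: F = P × (π/4)D².
D = √(4F / (πP)) = √(4 × 4.11e5 lbf / (π × 3490 psi))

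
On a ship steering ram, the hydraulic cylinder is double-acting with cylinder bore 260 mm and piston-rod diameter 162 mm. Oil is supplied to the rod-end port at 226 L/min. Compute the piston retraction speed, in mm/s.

Rod-side annular area A_ann = π/4 × (260² − 162²) = 32480 mm^2
Flow into the rod-end port fills the annular volume.
v = Q / A

v ≈ 116 mm/s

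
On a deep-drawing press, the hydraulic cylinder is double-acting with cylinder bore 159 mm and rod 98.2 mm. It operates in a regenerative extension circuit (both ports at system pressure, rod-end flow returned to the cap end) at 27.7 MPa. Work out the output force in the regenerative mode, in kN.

With equal pressure on both faces, forces on the annular region cancel; the net push is pressure × rod cross-section.
Rod cross-section A_rod = π/4 × (98.2 mm)² = 7574 mm^2
F = P × A_rod

F ≈ 210 kN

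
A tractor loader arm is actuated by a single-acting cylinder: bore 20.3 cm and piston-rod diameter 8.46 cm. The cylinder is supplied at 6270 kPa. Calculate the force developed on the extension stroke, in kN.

F ≈ 203 kN

Cap-side area A_cap = π/4 × (20.3 cm)² = 323.7 cm^2
F = P × A_cap = 6270 kPa × A_cap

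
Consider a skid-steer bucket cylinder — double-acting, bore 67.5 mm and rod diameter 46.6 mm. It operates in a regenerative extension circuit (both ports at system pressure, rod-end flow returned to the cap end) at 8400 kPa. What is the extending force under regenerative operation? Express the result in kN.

F ≈ 14.3 kN

With equal pressure on both faces, forces on the annular region cancel; the net push is pressure × rod cross-section.
Rod cross-section A_rod = π/4 × (46.6 mm)² = 1706 mm^2
F = P × A_rod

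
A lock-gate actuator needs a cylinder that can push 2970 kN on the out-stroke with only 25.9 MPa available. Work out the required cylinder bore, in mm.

Extension force acts on the full piston face: F = P × (π/4)D².
D = √(4F / (πP)) = √(4 × 2970 kN / (π × 25.9 MPa))

D ≈ 382 mm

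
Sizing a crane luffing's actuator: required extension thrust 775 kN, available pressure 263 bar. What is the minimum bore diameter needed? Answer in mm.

Extension force acts on the full piston face: F = P × (π/4)D².
D = √(4F / (πP)) = √(4 × 775 kN / (π × 263 bar))

D ≈ 194 mm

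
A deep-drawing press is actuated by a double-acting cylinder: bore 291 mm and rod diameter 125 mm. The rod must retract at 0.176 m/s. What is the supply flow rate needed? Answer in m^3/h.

Q ≈ 34.4 m^3/h

Rod-side annular area A_ann = π/4 × (291² − 125²) = 54240 mm^2
Q = A × v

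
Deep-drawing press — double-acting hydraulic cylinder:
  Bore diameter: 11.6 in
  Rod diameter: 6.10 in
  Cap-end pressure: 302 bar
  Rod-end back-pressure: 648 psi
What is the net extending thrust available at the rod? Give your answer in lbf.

Cap-side area A_cap = π/4 × (11.6 in)² = 105.7 in^2
Rod-side annular area A_ann = π/4 × (11.6² − 6.10²) = 76.46 in^2
Net thrust = P_cap·A_cap − P_rod·A_ann = 4.629e5 lbf − 49550 lbf

F ≈ 4.13e5 lbf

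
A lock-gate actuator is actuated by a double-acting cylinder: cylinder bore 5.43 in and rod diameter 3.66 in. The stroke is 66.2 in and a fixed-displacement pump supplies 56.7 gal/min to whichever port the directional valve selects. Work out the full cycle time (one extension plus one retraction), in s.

Cap-side area A_cap = π/4 × (5.43 in)² = 23.16 in^2
Rod-side annular area A_ann = π/4 × (5.43² − 3.66²) = 12.64 in^2
t_ext = A_cap·L/Q = 7.023 s
t_ret = A_ann·L/Q = 3.832 s
t_cycle = t_ext + t_ret

t ≈ 10.9 s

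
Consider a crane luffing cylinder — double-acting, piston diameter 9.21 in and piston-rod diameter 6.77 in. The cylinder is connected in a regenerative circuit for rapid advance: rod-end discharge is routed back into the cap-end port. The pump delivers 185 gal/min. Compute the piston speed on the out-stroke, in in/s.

v ≈ 19.8 in/s

In regeneration the rod-end outflow joins the pump flow into the cap end, so the net volume the pump must supply per unit advance equals the rod cross-section area.
Rod cross-section A_rod = π/4 × (6.77 in)² = 36.00 in^2
v = Q_pump / A_rod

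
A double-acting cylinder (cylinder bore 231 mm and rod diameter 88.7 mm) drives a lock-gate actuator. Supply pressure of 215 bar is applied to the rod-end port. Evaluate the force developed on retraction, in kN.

Rod-side annular area A_ann = π/4 × (231² − 88.7²) = 35730 mm^2
On retraction the pressure acts on the annular area (bore minus rod).
F = P × A_ann

F ≈ 768 kN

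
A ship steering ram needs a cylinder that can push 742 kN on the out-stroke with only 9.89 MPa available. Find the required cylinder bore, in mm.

D ≈ 309 mm

Extension force acts on the full piston face: F = P × (π/4)D².
D = √(4F / (πP)) = √(4 × 742 kN / (π × 9.89 MPa))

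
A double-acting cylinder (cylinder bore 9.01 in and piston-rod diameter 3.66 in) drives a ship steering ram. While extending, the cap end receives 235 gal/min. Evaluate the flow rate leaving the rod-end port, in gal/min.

Cap-side area A_cap = π/4 × (9.01 in)² = 63.76 in^2
Rod-side annular area A_ann = π/4 × (9.01² − 3.66²) = 53.24 in^2
Piston speed v = Q_in/A_cap; rod-end outflow Q_out = v × A_ann = Q_in × A_ann/A_cap.

Q_out ≈ 196 gal/min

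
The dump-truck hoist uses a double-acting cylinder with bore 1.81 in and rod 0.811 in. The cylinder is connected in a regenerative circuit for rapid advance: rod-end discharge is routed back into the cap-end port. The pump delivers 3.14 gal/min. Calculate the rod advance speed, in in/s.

In regeneration the rod-end outflow joins the pump flow into the cap end, so the net volume the pump must supply per unit advance equals the rod cross-section area.
Rod cross-section A_rod = π/4 × (0.811 in)² = 0.5166 in^2
v = Q_pump / A_rod

v ≈ 23.4 in/s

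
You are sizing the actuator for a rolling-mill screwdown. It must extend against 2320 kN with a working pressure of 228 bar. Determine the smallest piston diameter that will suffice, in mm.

D ≈ 360 mm

Extension force acts on the full piston face: F = P × (π/4)D².
D = √(4F / (πP)) = √(4 × 2320 kN / (π × 228 bar))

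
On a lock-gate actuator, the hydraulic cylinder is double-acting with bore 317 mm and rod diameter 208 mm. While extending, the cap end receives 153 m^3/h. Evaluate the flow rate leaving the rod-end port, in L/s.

Cap-side area A_cap = π/4 × (317 mm)² = 78920 mm^2
Rod-side annular area A_ann = π/4 × (317² − 208²) = 44940 mm^2
Piston speed v = Q_in/A_cap; rod-end outflow Q_out = v × A_ann = Q_in × A_ann/A_cap.

Q_out ≈ 24.2 L/s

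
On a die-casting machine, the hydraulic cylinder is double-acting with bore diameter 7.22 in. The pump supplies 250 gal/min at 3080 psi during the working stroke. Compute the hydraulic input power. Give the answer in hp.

Hydraulic power = P × Q

W ≈ 449 hp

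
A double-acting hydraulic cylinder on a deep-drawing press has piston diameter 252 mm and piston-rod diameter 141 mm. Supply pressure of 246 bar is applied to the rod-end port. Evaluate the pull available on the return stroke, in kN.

F ≈ 843 kN

Rod-side annular area A_ann = π/4 × (252² − 141²) = 34260 mm^2
On retraction the pressure acts on the annular area (bore minus rod).
F = P × A_ann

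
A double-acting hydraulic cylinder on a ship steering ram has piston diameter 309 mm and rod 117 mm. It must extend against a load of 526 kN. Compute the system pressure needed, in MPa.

P ≈ 7.01 MPa

Cap-side area A_cap = π/4 × (309 mm)² = 74990 mm^2
P = F / A = 526 kN / A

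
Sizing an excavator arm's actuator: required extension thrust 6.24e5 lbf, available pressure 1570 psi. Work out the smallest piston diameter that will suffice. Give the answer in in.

D ≈ 22.5 in

Extension force acts on the full piston face: F = P × (π/4)D².
D = √(4F / (πP)) = √(4 × 6.24e5 lbf / (π × 1570 psi))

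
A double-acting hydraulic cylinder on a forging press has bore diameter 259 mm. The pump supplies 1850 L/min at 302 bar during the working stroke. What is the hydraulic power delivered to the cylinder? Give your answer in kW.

Hydraulic power = P × Q

W ≈ 931 kW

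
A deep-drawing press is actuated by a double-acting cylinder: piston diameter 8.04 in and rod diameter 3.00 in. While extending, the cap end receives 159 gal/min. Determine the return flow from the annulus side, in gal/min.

Cap-side area A_cap = π/4 × (8.04 in)² = 50.77 in^2
Rod-side annular area A_ann = π/4 × (8.04² − 3.00²) = 43.70 in^2
Piston speed v = Q_in/A_cap; rod-end outflow Q_out = v × A_ann = Q_in × A_ann/A_cap.

Q_out ≈ 137 gal/min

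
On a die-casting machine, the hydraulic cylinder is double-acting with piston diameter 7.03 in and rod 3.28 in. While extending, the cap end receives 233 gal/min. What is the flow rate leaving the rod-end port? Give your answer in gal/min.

Cap-side area A_cap = π/4 × (7.03 in)² = 38.82 in^2
Rod-side annular area A_ann = π/4 × (7.03² − 3.28²) = 30.37 in^2
Piston speed v = Q_in/A_cap; rod-end outflow Q_out = v × A_ann = Q_in × A_ann/A_cap.

Q_out ≈ 182 gal/min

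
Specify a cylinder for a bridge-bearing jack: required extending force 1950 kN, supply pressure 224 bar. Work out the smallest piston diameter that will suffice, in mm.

Extension force acts on the full piston face: F = P × (π/4)D².
D = √(4F / (πP)) = √(4 × 1950 kN / (π × 224 bar))

D ≈ 333 mm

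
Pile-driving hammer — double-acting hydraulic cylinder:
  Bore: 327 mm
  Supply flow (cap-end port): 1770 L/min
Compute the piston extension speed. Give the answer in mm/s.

v ≈ 351 mm/s

Cap-side area A_cap = π/4 × (327 mm)² = 83980 mm^2
v = Q / A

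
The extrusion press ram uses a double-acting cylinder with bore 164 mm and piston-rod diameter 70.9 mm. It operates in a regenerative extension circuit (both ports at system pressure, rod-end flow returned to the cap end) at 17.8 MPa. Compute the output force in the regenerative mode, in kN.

F ≈ 70.3 kN

With equal pressure on both faces, forces on the annular region cancel; the net push is pressure × rod cross-section.
Rod cross-section A_rod = π/4 × (70.9 mm)² = 3948 mm^2
F = P × A_rod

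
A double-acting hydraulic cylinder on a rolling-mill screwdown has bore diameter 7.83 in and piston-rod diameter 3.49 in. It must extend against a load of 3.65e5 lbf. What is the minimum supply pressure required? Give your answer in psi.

P ≈ 7580 psi

Cap-side area A_cap = π/4 × (7.83 in)² = 48.15 in^2
P = F / A = 3.65e5 lbf / A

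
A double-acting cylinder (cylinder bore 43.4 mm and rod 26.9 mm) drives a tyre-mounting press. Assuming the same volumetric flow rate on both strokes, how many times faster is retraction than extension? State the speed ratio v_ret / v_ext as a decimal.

v_ret/v_ext ≈ 1.62

Cap-side area A_cap = π/4 × (43.4 mm)² = 1479 mm^2
Rod-side annular area A_ann = π/4 × (43.4² − 26.9²) = 911.0 mm^2
For equal Q, v ∝ 1/A, so v_ret/v_ext = A_cap/A_ann.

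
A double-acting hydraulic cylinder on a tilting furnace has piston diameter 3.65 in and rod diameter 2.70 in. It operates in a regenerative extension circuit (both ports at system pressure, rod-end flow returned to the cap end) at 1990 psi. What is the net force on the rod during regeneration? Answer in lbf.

F ≈ 11400 lbf

With equal pressure on both faces, forces on the annular region cancel; the net push is pressure × rod cross-section.
Rod cross-section A_rod = π/4 × (2.70 in)² = 5.726 in^2
F = P × A_rod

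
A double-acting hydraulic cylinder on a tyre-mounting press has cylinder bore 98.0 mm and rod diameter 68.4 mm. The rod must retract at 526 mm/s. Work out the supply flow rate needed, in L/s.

Q ≈ 2.03 L/s

Rod-side annular area A_ann = π/4 × (98.0² − 68.4²) = 3868 mm^2
Q = A × v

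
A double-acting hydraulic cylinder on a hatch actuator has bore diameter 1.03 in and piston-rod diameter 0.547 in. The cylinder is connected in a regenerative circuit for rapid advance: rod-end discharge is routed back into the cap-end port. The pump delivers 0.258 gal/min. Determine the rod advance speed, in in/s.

v ≈ 4.23 in/s

In regeneration the rod-end outflow joins the pump flow into the cap end, so the net volume the pump must supply per unit advance equals the rod cross-section area.
Rod cross-section A_rod = π/4 × (0.547 in)² = 0.2350 in^2
v = Q_pump / A_rod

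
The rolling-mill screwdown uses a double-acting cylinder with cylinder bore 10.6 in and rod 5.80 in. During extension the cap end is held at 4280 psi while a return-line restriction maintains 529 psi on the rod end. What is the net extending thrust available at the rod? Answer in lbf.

F ≈ 3.45e5 lbf

Cap-side area A_cap = π/4 × (10.6 in)² = 88.25 in^2
Rod-side annular area A_ann = π/4 × (10.6² − 5.80²) = 61.83 in^2
Net thrust = P_cap·A_cap − P_rod·A_ann = 3.777e5 lbf − 32710 lbf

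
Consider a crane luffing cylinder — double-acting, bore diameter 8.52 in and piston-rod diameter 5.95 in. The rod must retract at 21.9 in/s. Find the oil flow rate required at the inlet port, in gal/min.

Q ≈ 166 gal/min

Rod-side annular area A_ann = π/4 × (8.52² − 5.95²) = 29.21 in^2
Q = A × v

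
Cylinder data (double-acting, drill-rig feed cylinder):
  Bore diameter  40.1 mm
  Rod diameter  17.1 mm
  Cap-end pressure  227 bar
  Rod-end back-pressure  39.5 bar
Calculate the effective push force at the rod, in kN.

Cap-side area A_cap = π/4 × (40.1 mm)² = 1263 mm^2
Rod-side annular area A_ann = π/4 × (40.1² − 17.1²) = 1033 mm^2
Net thrust = P_cap·A_cap − P_rod·A_ann = 28.67 kN − 4.081 kN

F ≈ 24.6 kN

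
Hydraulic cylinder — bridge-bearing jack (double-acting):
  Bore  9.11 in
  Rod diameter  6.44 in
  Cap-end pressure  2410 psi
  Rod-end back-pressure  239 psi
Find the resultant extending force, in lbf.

F ≈ 1.49e5 lbf

Cap-side area A_cap = π/4 × (9.11 in)² = 65.18 in^2
Rod-side annular area A_ann = π/4 × (9.11² − 6.44²) = 32.61 in^2
Net thrust = P_cap·A_cap − P_rod·A_ann = 1.571e5 lbf − 7793 lbf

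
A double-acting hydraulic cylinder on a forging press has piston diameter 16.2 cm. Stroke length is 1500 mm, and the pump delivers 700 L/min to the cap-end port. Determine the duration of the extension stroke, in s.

t ≈ 2.65 s

Cap-side area A_cap = π/4 × (16.2 cm)² = 206.1 cm^2
Swept volume V = A × L; t = V / Q = A·L / Q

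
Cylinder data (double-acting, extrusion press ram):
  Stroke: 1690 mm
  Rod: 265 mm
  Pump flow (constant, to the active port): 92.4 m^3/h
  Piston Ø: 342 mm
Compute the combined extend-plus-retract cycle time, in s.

t ≈ 8.47 s

Cap-side area A_cap = π/4 × (342 mm)² = 91860 mm^2
Rod-side annular area A_ann = π/4 × (342² − 265²) = 36710 mm^2
t_ext = A_cap·L/Q = 6.049 s
t_ret = A_ann·L/Q = 2.417 s
t_cycle = t_ext + t_ret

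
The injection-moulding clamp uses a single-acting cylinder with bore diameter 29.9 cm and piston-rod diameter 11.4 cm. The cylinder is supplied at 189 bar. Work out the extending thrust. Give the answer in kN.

Cap-side area A_cap = π/4 × (29.9 cm)² = 702.2 cm^2
F = P × A_cap = 189 bar × A_cap

F ≈ 1330 kN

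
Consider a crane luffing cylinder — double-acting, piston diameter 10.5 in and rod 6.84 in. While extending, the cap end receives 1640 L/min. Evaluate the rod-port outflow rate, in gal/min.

Cap-side area A_cap = π/4 × (10.5 in)² = 86.59 in^2
Rod-side annular area A_ann = π/4 × (10.5² − 6.84²) = 49.84 in^2
Piston speed v = Q_in/A_cap; rod-end outflow Q_out = v × A_ann = Q_in × A_ann/A_cap.

Q_out ≈ 249 gal/min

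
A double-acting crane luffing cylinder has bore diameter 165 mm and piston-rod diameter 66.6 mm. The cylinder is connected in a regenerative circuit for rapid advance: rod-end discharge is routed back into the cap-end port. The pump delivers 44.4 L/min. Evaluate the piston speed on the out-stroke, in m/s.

In regeneration the rod-end outflow joins the pump flow into the cap end, so the net volume the pump must supply per unit advance equals the rod cross-section area.
Rod cross-section A_rod = π/4 × (66.6 mm)² = 3484 mm^2
v = Q_pump / A_rod

v ≈ 0.212 m/s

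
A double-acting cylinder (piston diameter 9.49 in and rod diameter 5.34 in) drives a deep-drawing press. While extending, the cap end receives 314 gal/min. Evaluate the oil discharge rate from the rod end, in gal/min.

Cap-side area A_cap = π/4 × (9.49 in)² = 70.73 in^2
Rod-side annular area A_ann = π/4 × (9.49² − 5.34²) = 48.34 in^2
Piston speed v = Q_in/A_cap; rod-end outflow Q_out = v × A_ann = Q_in × A_ann/A_cap.

Q_out ≈ 215 gal/min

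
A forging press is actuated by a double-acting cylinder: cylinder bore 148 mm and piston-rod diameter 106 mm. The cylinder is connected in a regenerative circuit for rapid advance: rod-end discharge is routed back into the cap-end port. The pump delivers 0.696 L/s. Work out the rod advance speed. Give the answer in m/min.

v ≈ 4.73 m/min

In regeneration the rod-end outflow joins the pump flow into the cap end, so the net volume the pump must supply per unit advance equals the rod cross-section area.
Rod cross-section A_rod = π/4 × (106 mm)² = 8825 mm^2
v = Q_pump / A_rod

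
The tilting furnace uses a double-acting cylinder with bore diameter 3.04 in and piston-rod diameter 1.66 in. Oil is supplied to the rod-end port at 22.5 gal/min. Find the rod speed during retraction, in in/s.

Rod-side annular area A_ann = π/4 × (3.04² − 1.66²) = 5.094 in^2
Flow into the rod-end port fills the annular volume.
v = Q / A

v ≈ 17.0 in/s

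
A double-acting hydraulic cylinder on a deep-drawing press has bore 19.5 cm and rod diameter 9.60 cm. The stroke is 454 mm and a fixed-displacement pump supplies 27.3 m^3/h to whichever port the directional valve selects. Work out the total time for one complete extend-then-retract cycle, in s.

Cap-side area A_cap = π/4 × (19.5 cm)² = 298.6 cm^2
Rod-side annular area A_ann = π/4 × (19.5² − 9.60²) = 226.3 cm^2
t_ext = A_cap·L/Q = 1.788 s
t_ret = A_ann·L/Q = 1.355 s
t_cycle = t_ext + t_ret

t ≈ 3.14 s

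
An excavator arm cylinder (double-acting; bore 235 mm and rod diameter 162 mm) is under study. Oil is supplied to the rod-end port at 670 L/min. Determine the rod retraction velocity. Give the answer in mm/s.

v ≈ 491 mm/s

Rod-side annular area A_ann = π/4 × (235² − 162²) = 22760 mm^2
Flow into the rod-end port fills the annular volume.
v = Q / A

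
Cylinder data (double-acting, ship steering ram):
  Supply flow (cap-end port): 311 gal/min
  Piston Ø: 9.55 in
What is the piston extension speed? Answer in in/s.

v ≈ 16.7 in/s

Cap-side area A_cap = π/4 × (9.55 in)² = 71.63 in^2
v = Q / A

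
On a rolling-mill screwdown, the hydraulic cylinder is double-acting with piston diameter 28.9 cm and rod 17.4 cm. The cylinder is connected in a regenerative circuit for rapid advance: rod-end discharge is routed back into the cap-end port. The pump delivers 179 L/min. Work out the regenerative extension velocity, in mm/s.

In regeneration the rod-end outflow joins the pump flow into the cap end, so the net volume the pump must supply per unit advance equals the rod cross-section area.
Rod cross-section A_rod = π/4 × (17.4 cm)² = 237.8 cm^2
v = Q_pump / A_rod

v ≈ 125 mm/s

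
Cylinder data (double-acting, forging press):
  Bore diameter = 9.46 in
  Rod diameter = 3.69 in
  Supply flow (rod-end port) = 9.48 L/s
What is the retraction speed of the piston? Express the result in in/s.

Rod-side annular area A_ann = π/4 × (9.46² − 3.69²) = 59.59 in^2
Flow into the rod-end port fills the annular volume.
v = Q / A

v ≈ 9.71 in/s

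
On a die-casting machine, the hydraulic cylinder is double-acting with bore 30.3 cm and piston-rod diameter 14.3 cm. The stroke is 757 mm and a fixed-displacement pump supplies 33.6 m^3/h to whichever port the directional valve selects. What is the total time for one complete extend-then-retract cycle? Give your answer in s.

Cap-side area A_cap = π/4 × (30.3 cm)² = 721.1 cm^2
Rod-side annular area A_ann = π/4 × (30.3² − 14.3²) = 560.5 cm^2
t_ext = A_cap·L/Q = 5.848 s
t_ret = A_ann·L/Q = 4.546 s
t_cycle = t_ext + t_ret

t ≈ 10.4 s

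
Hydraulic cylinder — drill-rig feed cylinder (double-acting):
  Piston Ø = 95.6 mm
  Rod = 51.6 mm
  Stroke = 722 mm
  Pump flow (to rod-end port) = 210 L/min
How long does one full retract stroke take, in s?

t ≈ 1.05 s

Rod-side annular area A_ann = π/4 × (95.6² − 51.6²) = 5087 mm^2
Swept volume V = A × L; t = V / Q = A·L / Q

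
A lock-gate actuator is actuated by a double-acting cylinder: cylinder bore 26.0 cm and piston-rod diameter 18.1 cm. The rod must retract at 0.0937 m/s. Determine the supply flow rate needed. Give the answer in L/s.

Rod-side annular area A_ann = π/4 × (26.0² − 18.1²) = 273.6 cm^2
Q = A × v

Q ≈ 2.56 L/s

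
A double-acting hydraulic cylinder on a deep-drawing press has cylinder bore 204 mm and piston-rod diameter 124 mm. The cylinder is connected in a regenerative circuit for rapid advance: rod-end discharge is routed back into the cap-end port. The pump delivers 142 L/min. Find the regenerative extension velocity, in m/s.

In regeneration the rod-end outflow joins the pump flow into the cap end, so the net volume the pump must supply per unit advance equals the rod cross-section area.
Rod cross-section A_rod = π/4 × (124 mm)² = 12080 mm^2
v = Q_pump / A_rod

v ≈ 0.196 m/s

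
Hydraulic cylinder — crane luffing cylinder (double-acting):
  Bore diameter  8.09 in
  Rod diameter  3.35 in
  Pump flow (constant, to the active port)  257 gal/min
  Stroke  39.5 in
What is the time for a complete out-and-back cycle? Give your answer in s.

t ≈ 3.75 s

Cap-side area A_cap = π/4 × (8.09 in)² = 51.40 in^2
Rod-side annular area A_ann = π/4 × (8.09² − 3.35²) = 42.59 in^2
t_ext = A_cap·L/Q = 2.052 s
t_ret = A_ann·L/Q = 1.700 s
t_cycle = t_ext + t_ret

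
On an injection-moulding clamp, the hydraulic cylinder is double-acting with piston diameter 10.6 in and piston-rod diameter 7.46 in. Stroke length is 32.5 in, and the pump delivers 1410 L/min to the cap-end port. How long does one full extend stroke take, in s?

t ≈ 2.00 s

Cap-side area A_cap = π/4 × (10.6 in)² = 88.25 in^2
Swept volume V = A × L; t = V / Q = A·L / Q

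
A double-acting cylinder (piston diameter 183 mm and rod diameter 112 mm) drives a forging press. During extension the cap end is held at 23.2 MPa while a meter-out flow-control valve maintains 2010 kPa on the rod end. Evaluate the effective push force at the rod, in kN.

F ≈ 577 kN

Cap-side area A_cap = π/4 × (183 mm)² = 26300 mm^2
Rod-side annular area A_ann = π/4 × (183² − 112²) = 16450 mm^2
Net thrust = P_cap·A_cap − P_rod·A_ann = 610.2 kN − 33.06 kN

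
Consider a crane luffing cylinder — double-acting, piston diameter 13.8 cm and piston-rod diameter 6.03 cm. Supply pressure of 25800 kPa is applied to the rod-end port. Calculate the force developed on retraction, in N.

F ≈ 3.12e5 N

Rod-side annular area A_ann = π/4 × (13.8² − 6.03²) = 121.0 cm^2
On retraction the pressure acts on the annular area (bore minus rod).
F = P × A_ann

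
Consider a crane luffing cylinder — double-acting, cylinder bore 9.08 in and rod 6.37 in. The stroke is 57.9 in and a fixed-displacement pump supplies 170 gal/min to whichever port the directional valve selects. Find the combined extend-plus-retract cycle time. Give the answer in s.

Cap-side area A_cap = π/4 × (9.08 in)² = 64.75 in^2
Rod-side annular area A_ann = π/4 × (9.08² − 6.37²) = 32.88 in^2
t_ext = A_cap·L/Q = 5.728 s
t_ret = A_ann·L/Q = 2.909 s
t_cycle = t_ext + t_ret

t ≈ 8.64 s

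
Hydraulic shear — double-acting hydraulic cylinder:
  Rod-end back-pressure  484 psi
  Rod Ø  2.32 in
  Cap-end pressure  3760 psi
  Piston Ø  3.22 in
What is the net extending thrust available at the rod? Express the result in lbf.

F ≈ 28700 lbf

Cap-side area A_cap = π/4 × (3.22 in)² = 8.143 in^2
Rod-side annular area A_ann = π/4 × (3.22² − 2.32²) = 3.916 in^2
Net thrust = P_cap·A_cap − P_rod·A_ann = 30620 lbf − 1895 lbf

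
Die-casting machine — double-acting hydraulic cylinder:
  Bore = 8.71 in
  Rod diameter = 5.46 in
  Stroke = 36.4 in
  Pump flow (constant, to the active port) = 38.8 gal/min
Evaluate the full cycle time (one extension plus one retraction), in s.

t ≈ 23.3 s

Cap-side area A_cap = π/4 × (8.71 in)² = 59.58 in^2
Rod-side annular area A_ann = π/4 × (8.71² − 5.46²) = 36.17 in^2
t_ext = A_cap·L/Q = 14.52 s
t_ret = A_ann·L/Q = 8.814 s
t_cycle = t_ext + t_ret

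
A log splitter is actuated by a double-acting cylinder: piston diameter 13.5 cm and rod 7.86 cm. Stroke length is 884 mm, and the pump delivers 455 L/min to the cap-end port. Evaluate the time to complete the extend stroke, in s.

Cap-side area A_cap = π/4 × (13.5 cm)² = 143.1 cm^2
Swept volume V = A × L; t = V / Q = A·L / Q

t ≈ 1.67 s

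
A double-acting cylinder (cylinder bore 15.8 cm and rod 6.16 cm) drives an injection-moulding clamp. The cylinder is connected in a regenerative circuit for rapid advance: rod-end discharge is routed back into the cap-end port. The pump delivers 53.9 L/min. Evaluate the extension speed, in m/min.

v ≈ 18.1 m/min

In regeneration the rod-end outflow joins the pump flow into the cap end, so the net volume the pump must supply per unit advance equals the rod cross-section area.
Rod cross-section A_rod = π/4 × (6.16 cm)² = 29.80 cm^2
v = Q_pump / A_rod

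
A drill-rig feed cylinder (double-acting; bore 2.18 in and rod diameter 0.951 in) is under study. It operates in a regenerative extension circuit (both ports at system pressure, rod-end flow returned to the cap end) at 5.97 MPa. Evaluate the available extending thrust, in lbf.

F ≈ 615 lbf

With equal pressure on both faces, forces on the annular region cancel; the net push is pressure × rod cross-section.
Rod cross-section A_rod = π/4 × (0.951 in)² = 0.7103 in^2
F = P × A_rod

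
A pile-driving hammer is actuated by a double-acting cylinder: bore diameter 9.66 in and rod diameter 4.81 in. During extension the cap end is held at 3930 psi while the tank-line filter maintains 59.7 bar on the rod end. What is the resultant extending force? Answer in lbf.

Cap-side area A_cap = π/4 × (9.66 in)² = 73.29 in^2
Rod-side annular area A_ann = π/4 × (9.66² − 4.81²) = 55.12 in^2
Net thrust = P_cap·A_cap − P_rod·A_ann = 2.880e5 lbf − 47730 lbf

F ≈ 2.40e5 lbf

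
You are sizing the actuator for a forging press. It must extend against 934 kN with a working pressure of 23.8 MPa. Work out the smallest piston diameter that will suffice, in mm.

D ≈ 224 mm

Extension force acts on the full piston face: F = P × (π/4)D².
D = √(4F / (πP)) = √(4 × 934 kN / (π × 23.8 MPa))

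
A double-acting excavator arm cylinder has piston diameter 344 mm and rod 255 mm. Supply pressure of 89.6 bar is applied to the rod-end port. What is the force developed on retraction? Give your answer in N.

Rod-side annular area A_ann = π/4 × (344² − 255²) = 41870 mm^2
On retraction the pressure acts on the annular area (bore minus rod).
F = P × A_ann

F ≈ 3.75e5 N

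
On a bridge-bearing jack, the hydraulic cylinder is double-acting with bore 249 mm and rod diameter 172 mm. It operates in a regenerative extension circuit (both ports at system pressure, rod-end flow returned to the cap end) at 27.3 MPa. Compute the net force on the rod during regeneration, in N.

F ≈ 6.34e5 N

With equal pressure on both faces, forces on the annular region cancel; the net push is pressure × rod cross-section.
Rod cross-section A_rod = π/4 × (172 mm)² = 23240 mm^2
F = P × A_rod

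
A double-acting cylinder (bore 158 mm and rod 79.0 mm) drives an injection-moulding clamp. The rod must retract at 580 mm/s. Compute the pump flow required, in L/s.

Rod-side annular area A_ann = π/4 × (158² − 79.0²) = 14710 mm^2
Q = A × v

Q ≈ 8.53 L/s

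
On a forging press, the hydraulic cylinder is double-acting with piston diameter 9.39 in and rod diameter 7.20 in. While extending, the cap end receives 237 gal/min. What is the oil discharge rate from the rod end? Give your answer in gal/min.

Cap-side area A_cap = π/4 × (9.39 in)² = 69.25 in^2
Rod-side annular area A_ann = π/4 × (9.39² − 7.20²) = 28.54 in^2
Piston speed v = Q_in/A_cap; rod-end outflow Q_out = v × A_ann = Q_in × A_ann/A_cap.

Q_out ≈ 97.7 gal/min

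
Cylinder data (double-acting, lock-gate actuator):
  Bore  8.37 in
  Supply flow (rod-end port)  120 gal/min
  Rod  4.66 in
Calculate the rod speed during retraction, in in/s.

Rod-side annular area A_ann = π/4 × (8.37² − 4.66²) = 37.97 in^2
Flow into the rod-end port fills the annular volume.
v = Q / A

v ≈ 12.2 in/s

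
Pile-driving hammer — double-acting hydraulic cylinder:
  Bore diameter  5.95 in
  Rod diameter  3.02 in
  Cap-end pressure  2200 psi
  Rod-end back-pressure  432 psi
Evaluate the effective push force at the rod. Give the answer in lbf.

F ≈ 52300 lbf

Cap-side area A_cap = π/4 × (5.95 in)² = 27.81 in^2
Rod-side annular area A_ann = π/4 × (5.95² − 3.02²) = 20.64 in^2
Net thrust = P_cap·A_cap − P_rod·A_ann = 61170 lbf − 8917 lbf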